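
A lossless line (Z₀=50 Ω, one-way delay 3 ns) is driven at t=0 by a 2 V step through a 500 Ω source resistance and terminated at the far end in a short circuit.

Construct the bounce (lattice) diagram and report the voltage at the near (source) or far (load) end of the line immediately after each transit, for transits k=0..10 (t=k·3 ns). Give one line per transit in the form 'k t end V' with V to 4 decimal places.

Γ_L=-1.000000, Γ_S=0.818182; launch V₁=2·50/550=0.181818
k=0 src: V=0.1818
k=1 load: inc=0.181818, refl=0.181818·-1.000000=-0.1818; V=0.000000+0.181818+-0.181818=0.0000
k=2 src: inc=-0.181818, refl=-0.181818·0.818182=-0.1488; V=0.181818+-0.181818+-0.148760=-0.1488
k=3 load: inc=-0.148760, refl=-0.148760·-1.000000=0.1488; V=0.000000+-0.148760+0.148760=0.0000
k=4 src: inc=0.148760, refl=0.148760·0.818182=0.1217; V=-0.148760+0.148760+0.121713=0.1217
k=5 load: inc=0.121713, refl=0.121713·-1.000000=-0.1217; V=0.000000+0.121713+-0.121713=0.0000
k=6 src: inc=-0.121713, refl=-0.121713·0.818182=-0.0996; V=0.121713+-0.121713+-0.099583=-0.0996
k=7 load: inc=-0.099583, refl=-0.099583·-1.000000=0.0996; V=0.000000+-0.099583+0.099583=0.0000
k=8 src: inc=0.099583, refl=0.099583·0.818182=0.0815; V=-0.099583+0.099583+0.081477=0.0815
k=9 load: inc=0.081477, refl=0.081477·-1.000000=-0.0815; V=0.000000+0.081477+-0.081477=0.0000
k=10 src: inc=-0.081477, refl=-0.081477·0.818182=-0.0667; V=0.081477+-0.081477+-0.066663=-0.0667

0 0 source 0.1818
1 3 load 0.0000
2 6 source -0.1488
3 9 load 0.0000
4 12 source 0.1217
5 15 load 0.0000
6 18 source -0.0996
7 21 load 0.0000
8 24 source 0.0815
9 27 load 0.0000
10 30 source -0.0667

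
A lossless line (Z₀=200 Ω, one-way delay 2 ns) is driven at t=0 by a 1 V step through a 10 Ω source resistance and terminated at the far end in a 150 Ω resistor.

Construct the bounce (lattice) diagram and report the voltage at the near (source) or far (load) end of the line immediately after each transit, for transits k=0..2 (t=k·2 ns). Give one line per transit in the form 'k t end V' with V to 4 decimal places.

0 0 source 0.9524
1 2 load 0.8163
2 4 source 0.9394

Γ_L=-0.142857, Γ_S=-0.904762; launch V₁=1·200/210=0.952381
k=0 src: V=0.9524
k=1 load: inc=0.952381, refl=0.952381·-0.142857=-0.1361; V=0.000000+0.952381+-0.136054=0.8163
k=2 src: inc=-0.136054, refl=-0.136054·-0.904762=0.1231; V=0.952381+-0.136054+0.123097=0.9394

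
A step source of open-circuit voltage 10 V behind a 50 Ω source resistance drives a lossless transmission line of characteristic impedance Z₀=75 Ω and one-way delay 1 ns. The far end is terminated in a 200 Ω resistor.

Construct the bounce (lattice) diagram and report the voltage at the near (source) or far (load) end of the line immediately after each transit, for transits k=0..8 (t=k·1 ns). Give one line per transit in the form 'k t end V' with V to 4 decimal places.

0 0 source 6.0000
1 1 load 8.7273
2 2 source 8.1818
3 3 load 7.9339
4 4 source 7.9835
5 5 load 8.0060
6 6 source 8.0015
7 7 load 7.9995
8 8 source 7.9999

Γ_L=0.454545, Γ_S=-0.200000; launch V₁=10·75/125=6.000000
k=0 src: V=6.0000
k=1 load: inc=6.000000, refl=6.000000·0.454545=2.7273; V=0.000000+6.000000+2.727273=8.7273
k=2 src: inc=2.727273, refl=2.727273·-0.200000=-0.5455; V=6.000000+2.727273+-0.545455=8.1818
k=3 load: inc=-0.545455, refl=-0.545455·0.454545=-0.2479; V=8.727273+-0.545455+-0.247934=7.9339
k=4 src: inc=-0.247934, refl=-0.247934·-0.200000=0.0496; V=8.181818+-0.247934+0.049587=7.9835
k=5 load: inc=0.049587, refl=0.049587·0.454545=0.0225; V=7.933884+0.049587+0.022539=8.0060
k=6 src: inc=0.022539, refl=0.022539·-0.200000=-0.0045; V=7.983471+0.022539+-0.004508=8.0015
k=7 load: inc=-0.004508, refl=-0.004508·0.454545=-0.0020; V=8.006011+-0.004508+-0.002049=7.9995
k=8 src: inc=-0.002049, refl=-0.002049·-0.200000=0.0004; V=8.001503+-0.002049+0.000410=7.9999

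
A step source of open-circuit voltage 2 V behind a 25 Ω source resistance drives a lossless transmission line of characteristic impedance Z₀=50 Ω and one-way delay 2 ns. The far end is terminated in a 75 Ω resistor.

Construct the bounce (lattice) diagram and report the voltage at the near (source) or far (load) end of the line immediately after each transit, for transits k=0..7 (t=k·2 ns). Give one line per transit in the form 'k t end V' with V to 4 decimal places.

0 0 source 1.3333
1 2 load 1.6000
2 4 source 1.5111
3 6 load 1.4933
4 8 source 1.4993
5 10 load 1.5004
6 12 source 1.5000
7 14 load 1.5000

Γ_L=0.200000, Γ_S=-0.333333; launch V₁=2·50/75=1.333333
k=0 src: V=1.3333
k=1 load: inc=1.333333, refl=1.333333·0.200000=0.2667; V=0.000000+1.333333+0.266667=1.6000
k=2 src: inc=0.266667, refl=0.266667·-0.333333=-0.0889; V=1.333333+0.266667+-0.088889=1.5111
k=3 load: inc=-0.088889, refl=-0.088889·0.200000=-0.0178; V=1.600000+-0.088889+-0.017778=1.4933
k=4 src: inc=-0.017778, refl=-0.017778·-0.333333=0.0059; V=1.511111+-0.017778+0.005926=1.4993
k=5 load: inc=0.005926, refl=0.005926·0.200000=0.0012; V=1.493333+0.005926+0.001185=1.5004
k=6 src: inc=0.001185, refl=0.001185·-0.333333=-0.0004; V=1.499259+0.001185+-0.000395=1.5000
k=7 load: inc=-0.000395, refl=-0.000395·0.200000=-0.0001; V=1.500444+-0.000395+-0.000079=1.5000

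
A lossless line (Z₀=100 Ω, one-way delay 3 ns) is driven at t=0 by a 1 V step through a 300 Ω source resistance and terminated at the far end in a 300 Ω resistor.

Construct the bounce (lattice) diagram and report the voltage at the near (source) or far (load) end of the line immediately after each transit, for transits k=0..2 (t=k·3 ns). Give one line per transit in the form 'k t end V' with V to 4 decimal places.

Γ_L=0.500000, Γ_S=0.500000; launch V₁=1·100/400=0.250000
k=0 src: V=0.2500
k=1 load: inc=0.250000, refl=0.250000·0.500000=0.1250; V=0.000000+0.250000+0.125000=0.3750
k=2 src: inc=0.125000, refl=0.125000·0.500000=0.0625; V=0.250000+0.125000+0.062500=0.4375

0 0 source 0.2500
1 3 load 0.3750
2 6 source 0.4375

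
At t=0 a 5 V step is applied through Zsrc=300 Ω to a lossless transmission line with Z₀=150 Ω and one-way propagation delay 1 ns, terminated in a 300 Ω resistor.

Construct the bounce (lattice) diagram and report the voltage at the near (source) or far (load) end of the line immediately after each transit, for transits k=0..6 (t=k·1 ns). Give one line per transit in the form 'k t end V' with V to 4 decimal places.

0 0 source 1.6667
1 1 load 2.2222
2 2 source 2.4074
3 3 load 2.4691
4 4 source 2.4897
5 5 load 2.4966
6 6 source 2.4989

Γ_L=0.333333, Γ_S=0.333333; launch V₁=5·150/450=1.666667
k=0 src: V=1.6667
k=1 load: inc=1.666667, refl=1.666667·0.333333=0.5556; V=0.000000+1.666667+0.555556=2.2222
k=2 src: inc=0.555556, refl=0.555556·0.333333=0.1852; V=1.666667+0.555556+0.185185=2.4074
k=3 load: inc=0.185185, refl=0.185185·0.333333=0.0617; V=2.222222+0.185185+0.061728=2.4691
k=4 src: inc=0.061728, refl=0.061728·0.333333=0.0206; V=2.407407+0.061728+0.020576=2.4897
k=5 load: inc=0.020576, refl=0.020576·0.333333=0.0069; V=2.469136+0.020576+0.006859=2.4966
k=6 src: inc=0.006859, refl=0.006859·0.333333=0.0023; V=2.489712+0.006859+0.002286=2.4989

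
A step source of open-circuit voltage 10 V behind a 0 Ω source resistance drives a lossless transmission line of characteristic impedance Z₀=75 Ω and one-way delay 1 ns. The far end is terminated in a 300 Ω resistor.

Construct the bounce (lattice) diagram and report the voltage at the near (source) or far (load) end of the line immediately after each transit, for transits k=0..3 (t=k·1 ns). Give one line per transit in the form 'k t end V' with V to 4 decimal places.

0 0 source 10.0000
1 1 load 16.0000
2 2 source 10.0000
3 3 load 6.4000

Γ_L=0.600000, Γ_S=-1.000000; launch V₁=10·75/75=10.000000
k=0 src: V=10.0000
k=1 load: inc=10.000000, refl=10.000000·0.600000=6.0000; V=0.000000+10.000000+6.000000=16.0000
k=2 src: inc=6.000000, refl=6.000000·-1.000000=-6.0000; V=10.000000+6.000000+-6.000000=10.0000
k=3 load: inc=-6.000000, refl=-6.000000·0.600000=-3.6000; V=16.000000+-6.000000+-3.600000=6.4000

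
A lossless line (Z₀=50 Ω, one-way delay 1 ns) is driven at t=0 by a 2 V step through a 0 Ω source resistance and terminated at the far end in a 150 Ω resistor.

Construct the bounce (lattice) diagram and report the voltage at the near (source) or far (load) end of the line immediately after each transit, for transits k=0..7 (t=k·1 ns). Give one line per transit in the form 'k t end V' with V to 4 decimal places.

Γ_L=0.500000, Γ_S=-1.000000; launch V₁=2·50/50=2.000000
k=0 src: V=2.0000
k=1 load: inc=2.000000, refl=2.000000·0.500000=1.0000; V=0.000000+2.000000+1.000000=3.0000
k=2 src: inc=1.000000, refl=1.000000·-1.000000=-1.0000; V=2.000000+1.000000+-1.000000=2.0000
k=3 load: inc=-1.000000, refl=-1.000000·0.500000=-0.5000; V=3.000000+-1.000000+-0.500000=1.5000
k=4 src: inc=-0.500000, refl=-0.500000·-1.000000=0.5000; V=2.000000+-0.500000+0.500000=2.0000
k=5 load: inc=0.500000, refl=0.500000·0.500000=0.2500; V=1.500000+0.500000+0.250000=2.2500
k=6 src: inc=0.250000, refl=0.250000·-1.000000=-0.2500; V=2.000000+0.250000+-0.250000=2.0000
k=7 load: inc=-0.250000, refl=-0.250000·0.500000=-0.1250; V=2.250000+-0.250000+-0.125000=1.8750

0 0 source 2.0000
1 1 load 3.0000
2 2 source 2.0000
3 3 load 1.5000
4 4 source 2.0000
5 5 load 2.2500
6 6 source 2.0000
7 7 load 1.8750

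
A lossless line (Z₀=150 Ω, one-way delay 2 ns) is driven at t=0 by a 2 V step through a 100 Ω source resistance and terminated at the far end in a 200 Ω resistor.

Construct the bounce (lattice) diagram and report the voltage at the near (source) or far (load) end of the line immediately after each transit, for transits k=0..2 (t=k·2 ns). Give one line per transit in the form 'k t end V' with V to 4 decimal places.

0 0 source 1.2000
1 2 load 1.3714
2 4 source 1.3371

Γ_L=0.142857, Γ_S=-0.200000; launch V₁=2·150/250=1.200000
k=0 src: V=1.2000
k=1 load: inc=1.200000, refl=1.200000·0.142857=0.1714; V=0.000000+1.200000+0.171429=1.3714
k=2 src: inc=0.171429, refl=0.171429·-0.200000=-0.0343; V=1.200000+0.171429+-0.034286=1.3371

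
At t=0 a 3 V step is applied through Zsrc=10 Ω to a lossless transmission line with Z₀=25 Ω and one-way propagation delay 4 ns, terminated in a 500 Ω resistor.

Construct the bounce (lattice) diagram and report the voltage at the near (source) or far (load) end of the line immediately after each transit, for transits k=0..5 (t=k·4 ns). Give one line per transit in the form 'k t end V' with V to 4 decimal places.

Γ_L=0.904762, Γ_S=-0.428571; launch V₁=3·25/35=2.142857
k=0 src: V=2.1429
k=1 load: inc=2.142857, refl=2.142857·0.904762=1.9388; V=0.000000+2.142857+1.938776=4.0816
k=2 src: inc=1.938776, refl=1.938776·-0.428571=-0.8309; V=2.142857+1.938776+-0.830904=3.2507
k=3 load: inc=-0.830904, refl=-0.830904·0.904762=-0.7518; V=4.081633+-0.830904+-0.751770=2.4990
k=4 src: inc=-0.751770, refl=-0.751770·-0.428571=0.3222; V=3.250729+-0.751770+0.322187=2.8211
k=5 load: inc=0.322187, refl=0.322187·0.904762=0.2915; V=2.498959+0.322187+0.291503=3.1126

0 0 source 2.1429
1 4 load 4.0816
2 8 source 3.2507
3 12 load 2.4990
4 16 source 2.8211
5 20 load 3.1126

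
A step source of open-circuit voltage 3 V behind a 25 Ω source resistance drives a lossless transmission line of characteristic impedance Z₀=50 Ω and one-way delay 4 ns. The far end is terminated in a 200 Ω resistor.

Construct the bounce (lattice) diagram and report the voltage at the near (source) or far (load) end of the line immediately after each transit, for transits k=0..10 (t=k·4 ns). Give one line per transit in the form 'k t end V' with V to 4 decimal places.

0 0 source 2.0000
1 4 load 3.2000
2 8 source 2.8000
3 12 load 2.5600
4 16 source 2.6400
5 20 load 2.6880
6 24 source 2.6720
7 28 load 2.6624
8 32 source 2.6656
9 36 load 2.6675
10 40 source 2.6669

Γ_L=0.600000, Γ_S=-0.333333; launch V₁=3·50/75=2.000000
k=0 src: V=2.0000
k=1 load: inc=2.000000, refl=2.000000·0.600000=1.2000; V=0.000000+2.000000+1.200000=3.2000
k=2 src: inc=1.200000, refl=1.200000·-0.333333=-0.4000; V=2.000000+1.200000+-0.400000=2.8000
k=3 load: inc=-0.400000, refl=-0.400000·0.600000=-0.2400; V=3.200000+-0.400000+-0.240000=2.5600
k=4 src: inc=-0.240000, refl=-0.240000·-0.333333=0.0800; V=2.800000+-0.240000+0.080000=2.6400
k=5 load: inc=0.080000, refl=0.080000·0.600000=0.0480; V=2.560000+0.080000+0.048000=2.6880
k=6 src: inc=0.048000, refl=0.048000·-0.333333=-0.0160; V=2.640000+0.048000+-0.016000=2.6720
k=7 load: inc=-0.016000, refl=-0.016000·0.600000=-0.0096; V=2.688000+-0.016000+-0.009600=2.6624
k=8 src: inc=-0.009600, refl=-0.009600·-0.333333=0.0032; V=2.672000+-0.009600+0.003200=2.6656
k=9 load: inc=0.003200, refl=0.003200·0.600000=0.0019; V=2.662400+0.003200+0.001920=2.6675
k=10 src: inc=0.001920, refl=0.001920·-0.333333=-0.0006; V=2.665600+0.001920+-0.000640=2.6669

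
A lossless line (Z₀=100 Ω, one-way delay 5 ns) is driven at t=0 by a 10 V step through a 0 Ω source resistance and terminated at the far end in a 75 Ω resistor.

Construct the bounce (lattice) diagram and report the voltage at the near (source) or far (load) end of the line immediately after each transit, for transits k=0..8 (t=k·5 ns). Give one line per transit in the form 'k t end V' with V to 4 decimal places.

0 0 source 10.0000
1 5 load 8.5714
2 10 source 10.0000
3 15 load 9.7959
4 20 source 10.0000
5 25 load 9.9708
6 30 source 10.0000
7 35 load 9.9958
8 40 source 10.0000

Γ_L=-0.142857, Γ_S=-1.000000; launch V₁=10·100/100=10.000000
k=0 src: V=10.0000
k=1 load: inc=10.000000, refl=10.000000·-0.142857=-1.4286; V=0.000000+10.000000+-1.428571=8.5714
k=2 src: inc=-1.428571, refl=-1.428571·-1.000000=1.4286; V=10.000000+-1.428571+1.428571=10.0000
k=3 load: inc=1.428571, refl=1.428571·-0.142857=-0.2041; V=8.571429+1.428571+-0.204082=9.7959
k=4 src: inc=-0.204082, refl=-0.204082·-1.000000=0.2041; V=10.000000+-0.204082+0.204082=10.0000
k=5 load: inc=0.204082, refl=0.204082·-0.142857=-0.0292; V=9.795918+0.204082+-0.029155=9.9708
k=6 src: inc=-0.029155, refl=-0.029155·-1.000000=0.0292; V=10.000000+-0.029155+0.029155=10.0000
k=7 load: inc=0.029155, refl=0.029155·-0.142857=-0.0042; V=9.970845+0.029155+-0.004165=9.9958
k=8 src: inc=-0.004165, refl=-0.004165·-1.000000=0.0042; V=10.000000+-0.004165+0.004165=10.0000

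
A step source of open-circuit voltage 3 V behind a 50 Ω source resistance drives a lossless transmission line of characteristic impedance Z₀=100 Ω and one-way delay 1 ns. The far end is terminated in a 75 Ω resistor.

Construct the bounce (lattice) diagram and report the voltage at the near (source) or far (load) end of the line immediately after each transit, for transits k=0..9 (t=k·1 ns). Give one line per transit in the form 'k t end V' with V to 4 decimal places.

0 0 source 2.0000
1 1 load 1.7143
2 2 source 1.8095
3 3 load 1.7959
4 4 source 1.8005
5 5 load 1.7998
6 6 source 1.8000
7 7 load 1.8000
8 8 source 1.8000
9 9 load 1.8000

Γ_L=-0.142857, Γ_S=-0.333333; launch V₁=3·100/150=2.000000
k=0 src: V=2.0000
k=1 load: inc=2.000000, refl=2.000000·-0.142857=-0.2857; V=0.000000+2.000000+-0.285714=1.7143
k=2 src: inc=-0.285714, refl=-0.285714·-0.333333=0.0952; V=2.000000+-0.285714+0.095238=1.8095
k=3 load: inc=0.095238, refl=0.095238·-0.142857=-0.0136; V=1.714286+0.095238+-0.013605=1.7959
k=4 src: inc=-0.013605, refl=-0.013605·-0.333333=0.0045; V=1.809524+-0.013605+0.004535=1.8005
k=5 load: inc=0.004535, refl=0.004535·-0.142857=-0.0006; V=1.795918+0.004535+-0.000648=1.7998
k=6 src: inc=-0.000648, refl=-0.000648·-0.333333=0.0002; V=1.800454+-0.000648+0.000216=1.8000
k=7 load: inc=0.000216, refl=0.000216·-0.142857=-0.0000; V=1.799806+0.000216+-0.000031=1.8000
k=8 src: inc=-0.000031, refl=-0.000031·-0.333333=0.0000; V=1.800022+-0.000031+0.000010=1.8000
k=9 load: inc=0.000010, refl=0.000010·-0.142857=-0.0000; V=1.799991+0.000010+-0.000001=1.8000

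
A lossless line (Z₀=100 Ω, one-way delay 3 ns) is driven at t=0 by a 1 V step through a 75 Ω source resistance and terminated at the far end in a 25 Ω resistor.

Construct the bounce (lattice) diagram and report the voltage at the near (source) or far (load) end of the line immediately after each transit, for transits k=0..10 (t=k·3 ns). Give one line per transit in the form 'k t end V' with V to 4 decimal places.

Γ_L=-0.600000, Γ_S=-0.142857; launch V₁=1·100/175=0.571429
k=0 src: V=0.5714
k=1 load: inc=0.571429, refl=0.571429·-0.600000=-0.3429; V=0.000000+0.571429+-0.342857=0.2286
k=2 src: inc=-0.342857, refl=-0.342857·-0.142857=0.0490; V=0.571429+-0.342857+0.048980=0.2776
k=3 load: inc=0.048980, refl=0.048980·-0.600000=-0.0294; V=0.228571+0.048980+-0.029388=0.2482
k=4 src: inc=-0.029388, refl=-0.029388·-0.142857=0.0042; V=0.277551+-0.029388+0.004198=0.2524
k=5 load: inc=0.004198, refl=0.004198·-0.600000=-0.0025; V=0.248163+0.004198+-0.002519=0.2498
k=6 src: inc=-0.002519, refl=-0.002519·-0.142857=0.0004; V=0.252362+-0.002519+0.000360=0.2502
k=7 load: inc=0.000360, refl=0.000360·-0.600000=-0.0002; V=0.249843+0.000360+-0.000216=0.2500
k=8 src: inc=-0.000216, refl=-0.000216·-0.142857=0.0000; V=0.250202+-0.000216+0.000031=0.2500
k=9 load: inc=0.000031, refl=0.000031·-0.600000=-0.0000; V=0.249987+0.000031+-0.000019=0.2500
k=10 src: inc=-0.000019, refl=-0.000019·-0.142857=0.0000; V=0.250017+-0.000019+0.000003=0.2500

0 0 source 0.5714
1 3 load 0.2286
2 6 source 0.2776
3 9 load 0.2482
4 12 source 0.2524
5 15 load 0.2498
6 18 source 0.2502
7 21 load 0.2500
8 24 source 0.2500
9 27 load 0.2500
10 30 source 0.2500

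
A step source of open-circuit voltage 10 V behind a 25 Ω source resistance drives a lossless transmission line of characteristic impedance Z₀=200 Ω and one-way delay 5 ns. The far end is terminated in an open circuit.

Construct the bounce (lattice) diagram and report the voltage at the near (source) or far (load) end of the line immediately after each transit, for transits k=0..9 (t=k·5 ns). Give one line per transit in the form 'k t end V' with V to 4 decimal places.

Γ_L=1.000000, Γ_S=-0.777778; launch V₁=10·200/225=8.888889
k=0 src: V=8.8889
k=1 load: inc=8.888889, refl=8.888889·1.000000=8.8889; V=0.000000+8.888889+8.888889=17.7778
k=2 src: inc=8.888889, refl=8.888889·-0.777778=-6.9136; V=8.888889+8.888889+-6.913580=10.8642
k=3 load: inc=-6.913580, refl=-6.913580·1.000000=-6.9136; V=17.777778+-6.913580+-6.913580=3.9506
k=4 src: inc=-6.913580, refl=-6.913580·-0.777778=5.3772; V=10.864198+-6.913580+5.377229=9.3278
k=5 load: inc=5.377229, refl=5.377229·1.000000=5.3772; V=3.950617+5.377229+5.377229=14.7051
k=6 src: inc=5.377229, refl=5.377229·-0.777778=-4.1823; V=9.327846+5.377229+-4.182289=10.5228
k=7 load: inc=-4.182289, refl=-4.182289·1.000000=-4.1823; V=14.705075+-4.182289+-4.182289=6.3405
k=8 src: inc=-4.182289, refl=-4.182289·-0.777778=3.2529; V=10.522786+-4.182289+3.252892=9.5934
k=9 load: inc=3.252892, refl=3.252892·1.000000=3.2529; V=6.340497+3.252892+3.252892=12.8463

0 0 source 8.8889
1 5 load 17.7778
2 10 source 10.8642
3 15 load 3.9506
4 20 source 9.3278
5 25 load 14.7051
6 30 source 10.5228
7 35 load 6.3405
8 40 source 9.5934
9 45 load 12.8463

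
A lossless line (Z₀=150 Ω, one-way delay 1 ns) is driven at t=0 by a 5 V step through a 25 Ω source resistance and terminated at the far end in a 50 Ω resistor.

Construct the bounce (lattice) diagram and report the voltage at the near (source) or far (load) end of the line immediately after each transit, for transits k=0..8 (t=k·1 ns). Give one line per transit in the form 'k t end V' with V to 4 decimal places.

Γ_L=-0.500000, Γ_S=-0.714286; launch V₁=5·150/175=4.285714
k=0 src: V=4.2857
k=1 load: inc=4.285714, refl=4.285714·-0.500000=-2.1429; V=0.000000+4.285714+-2.142857=2.1429
k=2 src: inc=-2.142857, refl=-2.142857·-0.714286=1.5306; V=4.285714+-2.142857+1.530612=3.6735
k=3 load: inc=1.530612, refl=1.530612·-0.500000=-0.7653; V=2.142857+1.530612+-0.765306=2.9082
k=4 src: inc=-0.765306, refl=-0.765306·-0.714286=0.5466; V=3.673469+-0.765306+0.546647=3.4548
k=5 load: inc=0.546647, refl=0.546647·-0.500000=-0.2733; V=2.908163+0.546647+-0.273324=3.1815
k=6 src: inc=-0.273324, refl=-0.273324·-0.714286=0.1952; V=3.454810+-0.273324+0.195231=3.3767
k=7 load: inc=0.195231, refl=0.195231·-0.500000=-0.0976; V=3.181487+0.195231+-0.097616=3.2791
k=8 src: inc=-0.097616, refl=-0.097616·-0.714286=0.0697; V=3.376718+-0.097616+0.069725=3.3488

0 0 source 4.2857
1 1 load 2.1429
2 2 source 3.6735
3 3 load 2.9082
4 4 source 3.4548
5 5 load 3.1815
6 6 source 3.3767
7 7 load 3.2791
8 8 source 3.3488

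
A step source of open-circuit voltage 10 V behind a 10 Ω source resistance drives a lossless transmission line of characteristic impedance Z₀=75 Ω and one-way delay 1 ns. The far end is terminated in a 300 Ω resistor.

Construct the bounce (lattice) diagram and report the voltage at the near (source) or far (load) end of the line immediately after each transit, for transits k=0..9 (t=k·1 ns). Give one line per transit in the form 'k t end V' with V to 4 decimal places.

0 0 source 8.8235
1 1 load 14.1176
2 2 source 10.0692
3 3 load 7.6401
4 4 source 9.4977
5 5 load 10.6122
6 6 source 9.7599
7 7 load 9.2485
8 8 source 9.6396
9 9 load 9.8742

Γ_L=0.600000, Γ_S=-0.764706; launch V₁=10·75/85=8.823529
k=0 src: V=8.8235
k=1 load: inc=8.823529, refl=8.823529·0.600000=5.2941; V=0.000000+8.823529+5.294118=14.1176
k=2 src: inc=5.294118, refl=5.294118·-0.764706=-4.0484; V=8.823529+5.294118+-4.048443=10.0692
k=3 load: inc=-4.048443, refl=-4.048443·0.600000=-2.4291; V=14.117647+-4.048443+-2.429066=7.6401
k=4 src: inc=-2.429066, refl=-2.429066·-0.764706=1.8575; V=10.069204+-2.429066+1.857521=9.4977
k=5 load: inc=1.857521, refl=1.857521·0.600000=1.1145; V=7.640138+1.857521+1.114513=10.6122
k=6 src: inc=1.114513, refl=1.114513·-0.764706=-0.8523; V=9.497659+1.114513+-0.852274=9.7599
k=7 load: inc=-0.852274, refl=-0.852274·0.600000=-0.5114; V=10.612172+-0.852274+-0.511365=9.2485
k=8 src: inc=-0.511365, refl=-0.511365·-0.764706=0.3910; V=9.759898+-0.511365+0.391043=9.6396
k=9 load: inc=0.391043, refl=0.391043·0.600000=0.2346; V=9.248533+0.391043+0.234626=9.8742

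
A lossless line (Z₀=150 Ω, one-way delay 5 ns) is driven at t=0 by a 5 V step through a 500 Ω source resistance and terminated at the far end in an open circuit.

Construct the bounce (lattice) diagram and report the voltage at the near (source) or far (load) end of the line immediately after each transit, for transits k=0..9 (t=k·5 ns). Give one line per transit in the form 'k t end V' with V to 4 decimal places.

0 0 source 1.1538
1 5 load 2.3077
2 10 source 2.9290
3 15 load 3.5503
4 20 source 3.8848
5 25 load 4.2194
6 30 source 4.3995
7 35 load 4.5797
8 40 source 4.6767
9 45 load 4.7737

Γ_L=1.000000, Γ_S=0.538462; launch V₁=5·150/650=1.153846
k=0 src: V=1.1538
k=1 load: inc=1.153846, refl=1.153846·1.000000=1.1538; V=0.000000+1.153846+1.153846=2.3077
k=2 src: inc=1.153846, refl=1.153846·0.538462=0.6213; V=1.153846+1.153846+0.621302=2.9290
k=3 load: inc=0.621302, refl=0.621302·1.000000=0.6213; V=2.307692+0.621302+0.621302=3.5503
k=4 src: inc=0.621302, refl=0.621302·0.538462=0.3345; V=2.928994+0.621302+0.334547=3.8848
k=5 load: inc=0.334547, refl=0.334547·1.000000=0.3345; V=3.550296+0.334547+0.334547=4.2194
k=6 src: inc=0.334547, refl=0.334547·0.538462=0.1801; V=3.884843+0.334547+0.180141=4.3995
k=7 load: inc=0.180141, refl=0.180141·1.000000=0.1801; V=4.219390+0.180141+0.180141=4.5797
k=8 src: inc=0.180141, refl=0.180141·0.538462=0.0970; V=4.399531+0.180141+0.096999=4.6767
k=9 load: inc=0.096999, refl=0.096999·1.000000=0.0970; V=4.579672+0.096999+0.096999=4.7737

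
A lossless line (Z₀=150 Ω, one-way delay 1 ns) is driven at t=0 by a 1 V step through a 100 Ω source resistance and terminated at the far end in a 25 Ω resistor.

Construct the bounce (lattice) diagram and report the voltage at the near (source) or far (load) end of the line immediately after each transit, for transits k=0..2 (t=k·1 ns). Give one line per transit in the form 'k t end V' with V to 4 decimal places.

Γ_L=-0.714286, Γ_S=-0.200000; launch V₁=1·150/250=0.600000
k=0 src: V=0.6000
k=1 load: inc=0.600000, refl=0.600000·-0.714286=-0.4286; V=0.000000+0.600000+-0.428571=0.1714
k=2 src: inc=-0.428571, refl=-0.428571·-0.200000=0.0857; V=0.600000+-0.428571+0.085714=0.2571

0 0 source 0.6000
1 1 load 0.1714
2 2 source 0.2571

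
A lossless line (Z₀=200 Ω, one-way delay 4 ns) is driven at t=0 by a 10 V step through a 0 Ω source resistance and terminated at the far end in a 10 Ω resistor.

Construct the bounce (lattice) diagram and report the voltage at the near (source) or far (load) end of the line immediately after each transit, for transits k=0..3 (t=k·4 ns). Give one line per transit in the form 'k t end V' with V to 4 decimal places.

Γ_L=-0.904762, Γ_S=-1.000000; launch V₁=10·200/200=10.000000
k=0 src: V=10.0000
k=1 load: inc=10.000000, refl=10.000000·-0.904762=-9.0476; V=0.000000+10.000000+-9.047619=0.9524
k=2 src: inc=-9.047619, refl=-9.047619·-1.000000=9.0476; V=10.000000+-9.047619+9.047619=10.0000
k=3 load: inc=9.047619, refl=9.047619·-0.904762=-8.1859; V=0.952381+9.047619+-8.185941=1.8141

0 0 source 10.0000
1 4 load 0.9524
2 8 source 10.0000
3 12 load 1.8141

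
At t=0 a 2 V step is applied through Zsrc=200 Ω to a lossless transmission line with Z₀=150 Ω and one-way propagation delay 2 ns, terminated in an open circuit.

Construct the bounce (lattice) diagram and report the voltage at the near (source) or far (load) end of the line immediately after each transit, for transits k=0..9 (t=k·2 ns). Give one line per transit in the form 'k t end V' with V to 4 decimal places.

Γ_L=1.000000, Γ_S=0.142857; launch V₁=2·150/350=0.857143
k=0 src: V=0.8571
k=1 load: inc=0.857143, refl=0.857143·1.000000=0.8571; V=0.000000+0.857143+0.857143=1.7143
k=2 src: inc=0.857143, refl=0.857143·0.142857=0.1224; V=0.857143+0.857143+0.122449=1.8367
k=3 load: inc=0.122449, refl=0.122449·1.000000=0.1224; V=1.714286+0.122449+0.122449=1.9592
k=4 src: inc=0.122449, refl=0.122449·0.142857=0.0175; V=1.836735+0.122449+0.017493=1.9767
k=5 load: inc=0.017493, refl=0.017493·1.000000=0.0175; V=1.959184+0.017493+0.017493=1.9942
k=6 src: inc=0.017493, refl=0.017493·0.142857=0.0025; V=1.976676+0.017493+0.002499=1.9967
k=7 load: inc=0.002499, refl=0.002499·1.000000=0.0025; V=1.994169+0.002499+0.002499=1.9992
k=8 src: inc=0.002499, refl=0.002499·0.142857=0.0004; V=1.996668+0.002499+0.000357=1.9995
k=9 load: inc=0.000357, refl=0.000357·1.000000=0.0004; V=1.999167+0.000357+0.000357=1.9999

0 0 source 0.8571
1 2 load 1.7143
2 4 source 1.8367
3 6 load 1.9592
4 8 source 1.9767
5 10 load 1.9942
6 12 source 1.9967
7 14 load 1.9992
8 16 source 1.9995
9 18 load 1.9999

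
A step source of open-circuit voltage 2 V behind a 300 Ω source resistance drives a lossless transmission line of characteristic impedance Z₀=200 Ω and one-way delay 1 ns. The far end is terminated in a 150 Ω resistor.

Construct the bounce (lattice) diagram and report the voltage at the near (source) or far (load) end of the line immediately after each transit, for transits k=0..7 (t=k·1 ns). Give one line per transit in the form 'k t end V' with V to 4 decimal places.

Γ_L=-0.142857, Γ_S=0.200000; launch V₁=2·200/500=0.800000
k=0 src: V=0.8000
k=1 load: inc=0.800000, refl=0.800000·-0.142857=-0.1143; V=0.000000+0.800000+-0.114286=0.6857
k=2 src: inc=-0.114286, refl=-0.114286·0.200000=-0.0229; V=0.800000+-0.114286+-0.022857=0.6629
k=3 load: inc=-0.022857, refl=-0.022857·-0.142857=0.0033; V=0.685714+-0.022857+0.003265=0.6661
k=4 src: inc=0.003265, refl=0.003265·0.200000=0.0007; V=0.662857+0.003265+0.000653=0.6668
k=5 load: inc=0.000653, refl=0.000653·-0.142857=-0.0001; V=0.666122+0.000653+-0.000093=0.6667
k=6 src: inc=-0.000093, refl=-0.000093·0.200000=-0.0000; V=0.666776+-0.000093+-0.000019=0.6667
k=7 load: inc=-0.000019, refl=-0.000019·-0.142857=0.0000; V=0.666682+-0.000019+0.000003=0.6667

0 0 source 0.8000
1 1 load 0.6857
2 2 source 0.6629
3 3 load 0.6661
4 4 source 0.6668
5 5 load 0.6667
6 6 source 0.6667
7 7 load 0.6667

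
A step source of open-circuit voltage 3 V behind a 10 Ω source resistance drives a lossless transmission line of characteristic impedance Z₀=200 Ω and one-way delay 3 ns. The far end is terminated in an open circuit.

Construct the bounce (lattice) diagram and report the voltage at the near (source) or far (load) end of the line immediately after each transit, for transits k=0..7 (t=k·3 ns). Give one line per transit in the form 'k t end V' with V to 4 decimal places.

Γ_L=1.000000, Γ_S=-0.904762; launch V₁=3·200/210=2.857143
k=0 src: V=2.8571
k=1 load: inc=2.857143, refl=2.857143·1.000000=2.8571; V=0.000000+2.857143+2.857143=5.7143
k=2 src: inc=2.857143, refl=2.857143·-0.904762=-2.5850; V=2.857143+2.857143+-2.585034=3.1293
k=3 load: inc=-2.585034, refl=-2.585034·1.000000=-2.5850; V=5.714286+-2.585034+-2.585034=0.5442
k=4 src: inc=-2.585034, refl=-2.585034·-0.904762=2.3388; V=3.129252+-2.585034+2.338840=2.8831
k=5 load: inc=2.338840, refl=2.338840·1.000000=2.3388; V=0.544218+2.338840+2.338840=5.2219
k=6 src: inc=2.338840, refl=2.338840·-0.904762=-2.1161; V=2.883058+2.338840+-2.116094=3.1058
k=7 load: inc=-2.116094, refl=-2.116094·1.000000=-2.1161; V=5.221898+-2.116094+-2.116094=0.9897

0 0 source 2.8571
1 3 load 5.7143
2 6 source 3.1293
3 9 load 0.5442
4 12 source 2.8831
5 15 load 5.2219
6 18 source 3.1058
7 21 load 0.9897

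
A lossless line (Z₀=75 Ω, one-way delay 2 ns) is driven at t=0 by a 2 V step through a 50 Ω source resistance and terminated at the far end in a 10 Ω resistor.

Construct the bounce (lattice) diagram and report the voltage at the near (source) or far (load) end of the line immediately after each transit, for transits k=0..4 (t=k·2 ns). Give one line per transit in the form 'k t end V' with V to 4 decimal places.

0 0 source 1.2000
1 2 load 0.2824
2 4 source 0.4659
3 6 load 0.3255
4 8 source 0.3536

Γ_L=-0.764706, Γ_S=-0.200000; launch V₁=2·75/125=1.200000
k=0 src: V=1.2000
k=1 load: inc=1.200000, refl=1.200000·-0.764706=-0.9176; V=0.000000+1.200000+-0.917647=0.2824
k=2 src: inc=-0.917647, refl=-0.917647·-0.200000=0.1835; V=1.200000+-0.917647+0.183529=0.4659
k=3 load: inc=0.183529, refl=0.183529·-0.764706=-0.1403; V=0.282353+0.183529+-0.140346=0.3255
k=4 src: inc=-0.140346, refl=-0.140346·-0.200000=0.0281; V=0.465882+-0.140346+0.028069=0.3536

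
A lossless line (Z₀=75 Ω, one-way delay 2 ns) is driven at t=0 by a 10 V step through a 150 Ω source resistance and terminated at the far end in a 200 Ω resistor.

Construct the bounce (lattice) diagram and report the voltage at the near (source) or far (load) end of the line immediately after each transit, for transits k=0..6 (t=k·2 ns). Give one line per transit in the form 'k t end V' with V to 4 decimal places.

Γ_L=0.454545, Γ_S=0.333333; launch V₁=10·75/225=3.333333
k=0 src: V=3.3333
k=1 load: inc=3.333333, refl=3.333333·0.454545=1.5152; V=0.000000+3.333333+1.515152=4.8485
k=2 src: inc=1.515152, refl=1.515152·0.333333=0.5051; V=3.333333+1.515152+0.505051=5.3535
k=3 load: inc=0.505051, refl=0.505051·0.454545=0.2296; V=4.848485+0.505051+0.229568=5.5831
k=4 src: inc=0.229568, refl=0.229568·0.333333=0.0765; V=5.353535+0.229568+0.076523=5.6596
k=5 load: inc=0.076523, refl=0.076523·0.454545=0.0348; V=5.583104+0.076523+0.034783=5.6944
k=6 src: inc=0.034783, refl=0.034783·0.333333=0.0116; V=5.659627+0.034783+0.011594=5.7060

0 0 source 3.3333
1 2 load 4.8485
2 4 source 5.3535
3 6 load 5.5831
4 8 source 5.6596
5 10 load 5.6944
6 12 source 5.7060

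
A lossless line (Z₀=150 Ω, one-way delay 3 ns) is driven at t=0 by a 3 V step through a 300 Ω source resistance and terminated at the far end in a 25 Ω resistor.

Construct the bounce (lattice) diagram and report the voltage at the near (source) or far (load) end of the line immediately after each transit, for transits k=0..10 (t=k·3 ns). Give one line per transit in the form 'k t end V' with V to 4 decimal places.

0 0 source 1.0000
1 3 load 0.2857
2 6 source 0.0476
3 9 load 0.2177
4 12 source 0.2744
5 15 load 0.2339
6 18 source 0.2204
7 21 load 0.2300
8 24 source 0.2332
9 27 load 0.2309
10 30 source 0.2302

Γ_L=-0.714286, Γ_S=0.333333; launch V₁=3·150/450=1.000000
k=0 src: V=1.0000
k=1 load: inc=1.000000, refl=1.000000·-0.714286=-0.7143; V=0.000000+1.000000+-0.714286=0.2857
k=2 src: inc=-0.714286, refl=-0.714286·0.333333=-0.2381; V=1.000000+-0.714286+-0.238095=0.0476
k=3 load: inc=-0.238095, refl=-0.238095·-0.714286=0.1701; V=0.285714+-0.238095+0.170068=0.2177
k=4 src: inc=0.170068, refl=0.170068·0.333333=0.0567; V=0.047619+0.170068+0.056689=0.2744
k=5 load: inc=0.056689, refl=0.056689·-0.714286=-0.0405; V=0.217687+0.056689+-0.040492=0.2339
k=6 src: inc=-0.040492, refl=-0.040492·0.333333=-0.0135; V=0.274376+-0.040492+-0.013497=0.2204
k=7 load: inc=-0.013497, refl=-0.013497·-0.714286=0.0096; V=0.233884+-0.013497+0.009641=0.2300
k=8 src: inc=0.009641, refl=0.009641·0.333333=0.0032; V=0.220387+0.009641+0.003214=0.2332
k=9 load: inc=0.003214, refl=0.003214·-0.714286=-0.0023; V=0.230028+0.003214+-0.002295=0.2309
k=10 src: inc=-0.002295, refl=-0.002295·0.333333=-0.0008; V=0.233241+-0.002295+-0.000765=0.2302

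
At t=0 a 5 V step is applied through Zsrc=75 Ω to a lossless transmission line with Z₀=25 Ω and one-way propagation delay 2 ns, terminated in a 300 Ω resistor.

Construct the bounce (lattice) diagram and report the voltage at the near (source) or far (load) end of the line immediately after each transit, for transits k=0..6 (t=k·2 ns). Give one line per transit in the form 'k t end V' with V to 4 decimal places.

0 0 source 1.2500
1 2 load 2.3077
2 4 source 2.8365
3 6 load 3.2840
4 8 source 3.5078
5 10 load 3.6971
6 12 source 3.7917

Γ_L=0.846154, Γ_S=0.500000; launch V₁=5·25/100=1.250000
k=0 src: V=1.2500
k=1 load: inc=1.250000, refl=1.250000·0.846154=1.0577; V=0.000000+1.250000+1.057692=2.3077
k=2 src: inc=1.057692, refl=1.057692·0.500000=0.5288; V=1.250000+1.057692+0.528846=2.8365
k=3 load: inc=0.528846, refl=0.528846·0.846154=0.4475; V=2.307692+0.528846+0.447485=3.2840
k=4 src: inc=0.447485, refl=0.447485·0.500000=0.2237; V=2.836538+0.447485+0.223743=3.5078
k=5 load: inc=0.223743, refl=0.223743·0.846154=0.1893; V=3.284024+0.223743+0.189321=3.6971
k=6 src: inc=0.189321, refl=0.189321·0.500000=0.0947; V=3.507766+0.189321+0.094660=3.7917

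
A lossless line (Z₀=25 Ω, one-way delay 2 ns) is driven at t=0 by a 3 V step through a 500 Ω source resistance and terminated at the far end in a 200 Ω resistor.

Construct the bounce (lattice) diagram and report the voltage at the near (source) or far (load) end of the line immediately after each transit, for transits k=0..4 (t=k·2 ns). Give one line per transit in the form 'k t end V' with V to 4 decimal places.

Γ_L=0.777778, Γ_S=0.904762; launch V₁=3·25/525=0.142857
k=0 src: V=0.1429
k=1 load: inc=0.142857, refl=0.142857·0.777778=0.1111; V=0.000000+0.142857+0.111111=0.2540
k=2 src: inc=0.111111, refl=0.111111·0.904762=0.1005; V=0.142857+0.111111+0.100529=0.3545
k=3 load: inc=0.100529, refl=0.100529·0.777778=0.0782; V=0.253968+0.100529+0.078189=0.4327
k=4 src: inc=0.078189, refl=0.078189·0.904762=0.0707; V=0.354497+0.078189+0.070743=0.5034

0 0 source 0.1429
1 2 load 0.2540
2 4 source 0.3545
3 6 load 0.4327
4 8 source 0.5034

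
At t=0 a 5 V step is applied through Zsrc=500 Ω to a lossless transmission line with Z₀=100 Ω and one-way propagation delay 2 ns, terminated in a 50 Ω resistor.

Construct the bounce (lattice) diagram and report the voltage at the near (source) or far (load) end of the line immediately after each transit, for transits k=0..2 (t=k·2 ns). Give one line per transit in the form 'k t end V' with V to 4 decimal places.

0 0 source 0.8333
1 2 load 0.5556
2 4 source 0.3704

Γ_L=-0.333333, Γ_S=0.666667; launch V₁=5·100/600=0.833333
k=0 src: V=0.8333
k=1 load: inc=0.833333, refl=0.833333·-0.333333=-0.2778; V=0.000000+0.833333+-0.277778=0.5556
k=2 src: inc=-0.277778, refl=-0.277778·0.666667=-0.1852; V=0.833333+-0.277778+-0.185185=0.3704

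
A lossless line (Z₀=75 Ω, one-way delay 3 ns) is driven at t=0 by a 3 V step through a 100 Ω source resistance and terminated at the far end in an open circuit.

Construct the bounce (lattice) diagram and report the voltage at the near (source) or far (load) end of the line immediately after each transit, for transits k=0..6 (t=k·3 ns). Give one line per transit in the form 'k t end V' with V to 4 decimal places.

0 0 source 1.2857
1 3 load 2.5714
2 6 source 2.7551
3 9 load 2.9388
4 12 source 2.9650
5 15 load 2.9913
6 18 source 2.9950

Γ_L=1.000000, Γ_S=0.142857; launch V₁=3·75/175=1.285714
k=0 src: V=1.2857
k=1 load: inc=1.285714, refl=1.285714·1.000000=1.2857; V=0.000000+1.285714+1.285714=2.5714
k=2 src: inc=1.285714, refl=1.285714·0.142857=0.1837; V=1.285714+1.285714+0.183673=2.7551
k=3 load: inc=0.183673, refl=0.183673·1.000000=0.1837; V=2.571429+0.183673+0.183673=2.9388
k=4 src: inc=0.183673, refl=0.183673·0.142857=0.0262; V=2.755102+0.183673+0.026239=2.9650
k=5 load: inc=0.026239, refl=0.026239·1.000000=0.0262; V=2.938776+0.026239+0.026239=2.9913
k=6 src: inc=0.026239, refl=0.026239·0.142857=0.0037; V=2.965015+0.026239+0.003748=2.9950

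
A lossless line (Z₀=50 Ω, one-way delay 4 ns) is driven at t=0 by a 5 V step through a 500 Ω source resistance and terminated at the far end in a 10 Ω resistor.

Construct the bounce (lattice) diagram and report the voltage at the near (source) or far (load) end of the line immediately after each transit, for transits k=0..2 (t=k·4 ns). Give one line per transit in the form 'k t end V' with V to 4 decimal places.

Γ_L=-0.666667, Γ_S=0.818182; launch V₁=5·50/550=0.454545
k=0 src: V=0.4545
k=1 load: inc=0.454545, refl=0.454545·-0.666667=-0.3030; V=0.000000+0.454545+-0.303030=0.1515
k=2 src: inc=-0.303030, refl=-0.303030·0.818182=-0.2479; V=0.454545+-0.303030+-0.247934=-0.0964

0 0 source 0.4545
1 4 load 0.1515
2 8 source -0.0964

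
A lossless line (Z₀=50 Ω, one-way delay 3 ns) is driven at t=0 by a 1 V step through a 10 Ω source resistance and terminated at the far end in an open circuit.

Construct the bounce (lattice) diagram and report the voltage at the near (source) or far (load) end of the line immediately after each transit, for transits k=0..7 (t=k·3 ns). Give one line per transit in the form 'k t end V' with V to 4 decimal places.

Γ_L=1.000000, Γ_S=-0.666667; launch V₁=1·50/60=0.833333
k=0 src: V=0.8333
k=1 load: inc=0.833333, refl=0.833333·1.000000=0.8333; V=0.000000+0.833333+0.833333=1.6667
k=2 src: inc=0.833333, refl=0.833333·-0.666667=-0.5556; V=0.833333+0.833333+-0.555556=1.1111
k=3 load: inc=-0.555556, refl=-0.555556·1.000000=-0.5556; V=1.666667+-0.555556+-0.555556=0.5556
k=4 src: inc=-0.555556, refl=-0.555556·-0.666667=0.3704; V=1.111111+-0.555556+0.370370=0.9259
k=5 load: inc=0.370370, refl=0.370370·1.000000=0.3704; V=0.555556+0.370370+0.370370=1.2963
k=6 src: inc=0.370370, refl=0.370370·-0.666667=-0.2469; V=0.925926+0.370370+-0.246914=1.0494
k=7 load: inc=-0.246914, refl=-0.246914·1.000000=-0.2469; V=1.296296+-0.246914+-0.246914=0.8025

0 0 source 0.8333
1 3 load 1.6667
2 6 source 1.1111
3 9 load 0.5556
4 12 source 0.9259
5 15 load 1.2963
6 18 source 1.0494
7 21 load 0.8025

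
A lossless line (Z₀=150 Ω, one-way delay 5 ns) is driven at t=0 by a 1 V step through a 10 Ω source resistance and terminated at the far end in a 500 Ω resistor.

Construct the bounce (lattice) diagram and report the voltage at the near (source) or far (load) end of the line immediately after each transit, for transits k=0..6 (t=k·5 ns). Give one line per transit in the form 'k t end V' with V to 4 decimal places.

0 0 source 0.9375
1 5 load 1.4423
2 10 source 1.0006
3 15 load 0.7628
4 20 source 0.9709
5 25 load 1.0829
6 30 source 0.9849

Γ_L=0.538462, Γ_S=-0.875000; launch V₁=1·150/160=0.937500
k=0 src: V=0.9375
k=1 load: inc=0.937500, refl=0.937500·0.538462=0.5048; V=0.000000+0.937500+0.504808=1.4423
k=2 src: inc=0.504808, refl=0.504808·-0.875000=-0.4417; V=0.937500+0.504808+-0.441707=1.0006
k=3 load: inc=-0.441707, refl=-0.441707·0.538462=-0.2378; V=1.442308+-0.441707+-0.237842=0.7628
k=4 src: inc=-0.237842, refl=-0.237842·-0.875000=0.2081; V=1.000601+-0.237842+0.208112=0.9709
k=5 load: inc=0.208112, refl=0.208112·0.538462=0.1121; V=0.762759+0.208112+0.112060=1.0829
k=6 src: inc=0.112060, refl=0.112060·-0.875000=-0.0981; V=0.970871+0.112060+-0.098053=0.9849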